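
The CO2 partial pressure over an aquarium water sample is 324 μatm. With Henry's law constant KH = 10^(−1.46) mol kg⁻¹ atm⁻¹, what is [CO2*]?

KH = 10^(−1.46) = 3.467×10^-2 mol kg⁻¹ atm⁻¹
[CO2*] = KH · pCO2 = 3.467×10^-2 × 324×10^-6 atm = 1.12×10^-5 mol/kg

[CO2*] = 11.2 μmol/kg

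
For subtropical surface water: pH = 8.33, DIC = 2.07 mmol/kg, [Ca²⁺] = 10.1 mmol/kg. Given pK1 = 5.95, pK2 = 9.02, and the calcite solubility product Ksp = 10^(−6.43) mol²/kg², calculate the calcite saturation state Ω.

Ω = 9.51

α₂ = 1 / (1 + [H⁺]/K2 + [H⁺]²/(K1K2)) = 1 / (1 + 10^+0.69 + 10^-1.69)
   = 1 / (1 + 4.8978 + 0.020417) = 1/5.9182 = 0.1690
[CO3²⁻] = α₂ × DIC = 0.1690 × 2.07 = 0.3498 mmol/kg
Ksp = 10^(−6.43) = 3.715×10^-7
Ω = [Ca²⁺][CO3²⁻]/Ksp = (10.1×10^-3)(3.498×10^-4) / 3.715×10^-7 = 9.51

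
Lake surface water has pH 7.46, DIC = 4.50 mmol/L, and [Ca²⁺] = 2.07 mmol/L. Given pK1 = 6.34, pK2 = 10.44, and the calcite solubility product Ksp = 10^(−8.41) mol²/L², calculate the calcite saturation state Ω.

Ω = 2.33

α₂ = 1 / (1 + [H⁺]/K2 + [H⁺]²/(K1K2)) = 1 / (1 + 10^+2.98 + 10^+1.86)
   = 1 / (1 + 954.99 + 72.444) = 1/1028.4 = 0.0009724
[CO3²⁻] = α₂ × DIC = 0.0009724 × 4.50 = 0.004376 mmol/L = 4.376 μmol/L
Ksp = 10^(−8.41) = 3.890×10^-9
Ω = [Ca²⁺][CO3²⁻]/Ksp = (2.07×10^-3)(4.376×10^-6) / 3.890×10^-9 = 2.33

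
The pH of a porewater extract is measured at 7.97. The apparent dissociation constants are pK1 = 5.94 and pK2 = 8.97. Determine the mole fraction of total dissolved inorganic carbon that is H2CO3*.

α₀ = 0.00841

α₀ = 1 / (1 + K1/[H⁺] + K1K2/[H⁺]²) = 1 / (1 + 10^+2.03 + 10^+1.03)
   = 1 / (1 + 107.15 + 10.715) = 1/118.87 = 0.008413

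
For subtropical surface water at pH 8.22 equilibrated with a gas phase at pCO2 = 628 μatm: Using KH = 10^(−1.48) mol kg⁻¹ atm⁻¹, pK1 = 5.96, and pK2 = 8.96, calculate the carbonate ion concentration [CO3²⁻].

[CO2*] = KH · pCO2 = 10^(−1.48) × 628×10^-6 = 2.080×10^-5 mol/kg
α₀ = 1/(1 + K1/[H⁺] + K1K2/[H⁺]²) = 1/(1 + 10^+2.26 + 10^+1.52) = 0.004628
DIC = [CO2*]/α₀ = 2.080×10^-5 / 0.004628 = 4.493 mmol/kg
[CO3²⁻] = α₂·DIC; α₂ = 0.1532, so [CO3²⁻] = 0.1532 × 4.493 = 0.689 mmol/kg

[CO3²⁻] = 0.689 mmol/kg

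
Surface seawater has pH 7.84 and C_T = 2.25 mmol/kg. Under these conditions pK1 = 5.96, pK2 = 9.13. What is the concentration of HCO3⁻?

α₁ = 1 / (1 + [H⁺]/K1 + K2/[H⁺]) = 1 / (1 + 10^-1.88 + 10^-1.29)
   = 1 / (1 + 0.013183 + 0.051286) = 1/1.0645 = 0.9394
[HCO3⁻] = α₁ × DIC = 0.9394 × 2.25 = 2.11 mmol/kg

[HCO3⁻] = 2.11 mmol/kg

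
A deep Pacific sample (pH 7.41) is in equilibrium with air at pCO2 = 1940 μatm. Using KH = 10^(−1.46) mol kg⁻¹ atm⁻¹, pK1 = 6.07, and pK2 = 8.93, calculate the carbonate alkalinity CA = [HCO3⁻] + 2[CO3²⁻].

CA = 1.56 mmol/kg

[CO2*] = KH · pCO2 = 10^(−1.46) × 1940×10^-6 = 6.727×10^-5 mol/kg
α₀ = 1/(1 + K1/[H⁺] + K1K2/[H⁺]²) = 1/(1 + 10^+1.34 + 10^-0.18) = 0.04248
DIC = [CO2*]/α₀ = 6.727×10^-5 / 0.04248 = 1.583 mmol/kg
CA = (α₁ + 2α₂)·DIC = (0.9294 + 2×0.02807) × 1.583 = 1.56 mmol/kg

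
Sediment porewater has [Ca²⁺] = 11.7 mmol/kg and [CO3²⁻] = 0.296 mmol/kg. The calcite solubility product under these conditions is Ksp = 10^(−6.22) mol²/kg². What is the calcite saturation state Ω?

Ω = 5.75

Ksp = 10^(−6.22) = 6.026×10^-7
Ω = [Ca²⁺][CO3²⁻]/Ksp = (11.7×10^-3)(0.296×10^-3) / 6.026×10^-7 = 5.75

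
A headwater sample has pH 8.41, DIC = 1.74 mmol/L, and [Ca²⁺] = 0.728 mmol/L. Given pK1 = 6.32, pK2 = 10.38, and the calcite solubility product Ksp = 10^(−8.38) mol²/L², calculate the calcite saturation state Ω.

Ω = 3.20

α₂ = 1 / (1 + [H⁺]/K2 + [H⁺]²/(K1K2)) = 1 / (1 + 10^+1.97 + 10^-0.12)
   = 1 / (1 + 93.325 + 0.75858) = 1/95.084 = 0.01052
[CO3²⁻] = α₂ × DIC = 0.01052 × 1.74 = 0.01830 mmol/L = 18.30 μmol/L
Ksp = 10^(−8.38) = 4.169×10^-9
Ω = [Ca²⁺][CO3²⁻]/Ksp = (0.728×10^-3)(1.830×10^-5) / 4.169×10^-9 = 3.20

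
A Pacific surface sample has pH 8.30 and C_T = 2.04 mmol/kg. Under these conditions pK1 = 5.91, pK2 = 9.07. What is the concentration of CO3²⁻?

[CO3²⁻] = 0.295 mmol/kg

α₂ = 1 / (1 + [H⁺]/K2 + [H⁺]²/(K1K2)) = 1 / (1 + 10^+0.77 + 10^-1.62)
   = 1 / (1 + 5.8884 + 0.023988) = 1/6.9124 = 0.1447
[CO3²⁻] = α₂ × DIC = 0.1447 × 2.04 = 0.295 mmol/kg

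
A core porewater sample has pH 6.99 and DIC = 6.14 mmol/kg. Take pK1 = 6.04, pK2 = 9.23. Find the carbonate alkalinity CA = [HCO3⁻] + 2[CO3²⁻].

CA = 5.56 mmol/kg

CA = [HCO3⁻] + 2[CO3²⁻] = (α₁ + 2α₂)·DIC
At pH 6.99: [H⁺]/K1 = 10^-0.95 = 0.11220, K2/[H⁺] = 10^-2.24 = 0.0057544
α₁ = 1/(1 + 0.11220 + 0.0057544) = 1/1.1180 = 0.8945; α₂ = α₁·K2/[H⁺] = 0.005147
α₁ + 2α₂ = 0.9048
CA = 0.9048 × 6.14 = 5.56 mmol/kg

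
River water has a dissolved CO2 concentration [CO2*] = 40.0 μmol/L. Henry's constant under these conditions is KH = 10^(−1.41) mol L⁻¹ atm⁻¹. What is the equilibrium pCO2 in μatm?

pCO2 = 1030 μatm

KH = 10^(−1.41) = 3.890×10^-2 mol L⁻¹ atm⁻¹
pCO2 = [CO2*]/KH = 40.0×10^-6 / 3.890×10^-2 = 1.03×10^-3 atm = 1030 μatm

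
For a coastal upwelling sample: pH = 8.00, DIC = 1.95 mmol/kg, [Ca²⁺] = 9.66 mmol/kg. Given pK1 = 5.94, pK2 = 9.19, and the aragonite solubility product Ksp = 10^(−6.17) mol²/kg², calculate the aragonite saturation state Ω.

Ω = 1.68

α₂ = 1 / (1 + [H⁺]/K2 + [H⁺]²/(K1K2)) = 1 / (1 + 10^+1.19 + 10^-0.87)
   = 1 / (1 + 15.488 + 0.13490) = 1/16.623 = 0.06016
[CO3²⁻] = α₂ × DIC = 0.06016 × 1.95 = 0.1173 mmol/kg
Ksp = 10^(−6.17) = 6.761×10^-7
Ω = [Ca²⁺][CO3²⁻]/Ksp = (9.66×10^-3)(1.173×10^-4) / 6.761×10^-7 = 1.68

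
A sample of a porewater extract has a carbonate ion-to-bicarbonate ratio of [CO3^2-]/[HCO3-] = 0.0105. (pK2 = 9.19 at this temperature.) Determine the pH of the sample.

From K2 = [H⁺][CO3^2-]/[HCO3-]:  pH = pK2 + log₁₀([CO3^2-]/[HCO3-])
log₁₀(0.0105) = -1.979
pH = 9.19 + (-1.979) = 7.21

pH = 7.21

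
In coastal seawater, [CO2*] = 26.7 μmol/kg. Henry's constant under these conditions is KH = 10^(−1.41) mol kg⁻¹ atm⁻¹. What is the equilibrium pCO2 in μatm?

KH = 10^(−1.41) = 3.890×10^-2 mol kg⁻¹ atm⁻¹
pCO2 = [CO2*]/KH = 26.7×10^-6 / 3.890×10^-2 = 6.86×10^-4 atm = 686 μatm

pCO2 = 686 μatm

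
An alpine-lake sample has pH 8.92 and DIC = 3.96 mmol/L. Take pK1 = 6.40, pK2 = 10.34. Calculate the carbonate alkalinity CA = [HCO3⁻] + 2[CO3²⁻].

CA = 4.09 mmol/L

CA = [HCO3⁻] + 2[CO3²⁻] = (α₁ + 2α₂)·DIC
At pH 8.92: [H⁺]/K1 = 10^-2.52 = 0.0030200, K2/[H⁺] = 10^-1.42 = 0.038019
α₁ = 1/(1 + 0.0030200 + 0.038019) = 1/1.0410 = 0.9606; α₂ = α₁·K2/[H⁺] = 0.03652
α₁ + 2α₂ = 1.0336
CA = 1.0336 × 3.96 = 4.09 mmol/L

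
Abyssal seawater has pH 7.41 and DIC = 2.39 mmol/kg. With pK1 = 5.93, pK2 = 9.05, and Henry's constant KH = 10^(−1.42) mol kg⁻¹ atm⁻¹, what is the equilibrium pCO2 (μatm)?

pCO2 = 1970 μatm

α₀ = 1 / (1 + K1/[H⁺] + K1K2/[H⁺]²) = 1 / (1 + 10^+1.48 + 10^-0.16)
   = 1 / (1 + 30.200 + 0.69183) = 1/31.891 = 0.03136
[CO2*] = α₀ × DIC = 0.03136 × 2.39 = 0.07494 mmol/kg
pCO2 = [CO2*]/KH = 7.494×10^-5 / 3.802×10^-2 = 1970 μatm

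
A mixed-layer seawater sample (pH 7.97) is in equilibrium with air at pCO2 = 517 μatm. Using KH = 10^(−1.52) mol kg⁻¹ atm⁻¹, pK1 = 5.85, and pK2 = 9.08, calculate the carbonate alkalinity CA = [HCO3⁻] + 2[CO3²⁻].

[CO2*] = KH · pCO2 = 10^(−1.52) × 517×10^-6 = 1.561×10^-5 mol/kg
α₀ = 1/(1 + K1/[H⁺] + K1K2/[H⁺]²) = 1/(1 + 10^+2.12 + 10^+1.01) = 0.006990
DIC = [CO2*]/α₀ = 1.561×10^-5 / 0.006990 = 2.234 mmol/kg
CA = (α₁ + 2α₂)·DIC = (0.9215 + 2×0.07153) × 2.234 = 2.38 mmol/kg

CA = 2.38 mmol/kg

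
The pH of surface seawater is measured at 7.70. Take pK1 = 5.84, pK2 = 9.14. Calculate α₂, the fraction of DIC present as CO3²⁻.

α₂ = 1 / (1 + [H⁺]/K2 + [H⁺]²/(K1K2)) = 1 / (1 + 10^+1.44 + 10^-0.42)
   = 1 / (1 + 27.542 + 0.38019) = 1/28.922 = 0.03458

α₂ = 0.0346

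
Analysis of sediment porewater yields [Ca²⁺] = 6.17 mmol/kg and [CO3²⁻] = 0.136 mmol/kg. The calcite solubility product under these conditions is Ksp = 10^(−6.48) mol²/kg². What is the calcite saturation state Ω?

Ksp = 10^(−6.48) = 3.311×10^-7
Ω = [Ca²⁺][CO3²⁻]/Ksp = (6.17×10^-3)(0.136×10^-3) / 3.311×10^-7 = 2.53

Ω = 2.53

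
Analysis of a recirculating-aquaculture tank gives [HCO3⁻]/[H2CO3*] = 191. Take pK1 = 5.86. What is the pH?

pH = 8.14

From K1 = [H⁺][HCO3⁻]/[H2CO3*]:  pH = pK1 + log₁₀([HCO3⁻]/[H2CO3*])
log₁₀(191) = +2.281
pH = 5.86 + (+2.281) = 8.14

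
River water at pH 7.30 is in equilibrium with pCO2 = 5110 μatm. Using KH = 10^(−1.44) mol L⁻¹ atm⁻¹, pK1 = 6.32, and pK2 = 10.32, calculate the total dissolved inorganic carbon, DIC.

DIC = 1.96 mmol/L

[CO2*] = KH · pCO2 = 10^(−1.44) × 5110×10^-6 = 1.855×10^-4 mol/L
α₀ = 1/(1 + K1/[H⁺] + K1K2/[H⁺]²) = 1/(1 + 10^+0.98 + 10^-2.04) = 0.09471
DIC = [CO2*]/α₀ = 1.855×10^-4 / 0.09471 = 1.96 mmol/L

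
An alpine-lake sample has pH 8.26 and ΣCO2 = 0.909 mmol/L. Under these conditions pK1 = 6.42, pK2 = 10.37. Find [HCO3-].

[HCO3⁻] = 0.889 mmol/L

α₁ = 1 / (1 + [H⁺]/K1 + K2/[H⁺]) = 1 / (1 + 10^-1.84 + 10^-2.11)
   = 1 / (1 + 0.014454 + 0.0077625) = 1/1.0222 = 0.9783
[HCO3⁻] = α₁ × DIC = 0.9783 × 0.909 = 0.889 mmol/L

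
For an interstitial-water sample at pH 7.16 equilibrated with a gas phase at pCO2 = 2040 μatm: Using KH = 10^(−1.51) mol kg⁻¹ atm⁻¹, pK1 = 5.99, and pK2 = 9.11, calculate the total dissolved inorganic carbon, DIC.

DIC = 1.01 mmol/kg

[CO2*] = KH · pCO2 = 10^(−1.51) × 2040×10^-6 = 6.304×10^-5 mol/kg
α₀ = 1/(1 + K1/[H⁺] + K1K2/[H⁺]²) = 1/(1 + 10^+1.17 + 10^-0.78) = 0.06267
DIC = [CO2*]/α₀ = 6.304×10^-5 / 0.06267 = 1.01 mmol/kg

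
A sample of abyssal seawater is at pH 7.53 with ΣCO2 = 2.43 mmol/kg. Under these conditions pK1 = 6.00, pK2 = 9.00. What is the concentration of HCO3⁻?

α₁ = 1 / (1 + [H⁺]/K1 + K2/[H⁺]) = 1 / (1 + 10^-1.53 + 10^-1.47)
   = 1 / (1 + 0.029512 + 0.033884) = 1/1.0634 = 0.9404
[HCO3⁻] = α₁ × DIC = 0.9404 × 2.43 = 2.29 mmol/kg

[HCO3⁻] = 2.29 mmol/kg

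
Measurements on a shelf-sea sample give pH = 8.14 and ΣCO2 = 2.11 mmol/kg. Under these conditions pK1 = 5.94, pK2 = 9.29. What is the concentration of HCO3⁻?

[HCO3⁻] = 1.96 mmol/kg

α₁ = 1 / (1 + [H⁺]/K1 + K2/[H⁺]) = 1 / (1 + 10^-2.20 + 10^-1.15)
   = 1 / (1 + 0.0063096 + 0.070795) = 1/1.0771 = 0.9284
[HCO3⁻] = α₁ × DIC = 0.9284 × 2.11 = 1.96 mmol/kg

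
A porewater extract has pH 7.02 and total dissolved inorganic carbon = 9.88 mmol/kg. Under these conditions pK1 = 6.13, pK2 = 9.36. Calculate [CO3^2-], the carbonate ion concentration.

α₂ = 1 / (1 + [H⁺]/K2 + [H⁺]²/(K1K2)) = 1 / (1 + 10^+2.34 + 10^+1.45)
   = 1 / (1 + 218.78 + 28.184) = 1/247.96 = 0.004033
[CO3²⁻] = α₂ × DIC = 0.004033 × 9.88 = 0.0398 mmol/kg

[CO3²⁻] = 0.0398 mmol/kg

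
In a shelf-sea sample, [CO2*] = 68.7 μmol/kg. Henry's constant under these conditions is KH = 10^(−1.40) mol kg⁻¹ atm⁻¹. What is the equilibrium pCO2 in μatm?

pCO2 = 1730 μatm

KH = 10^(−1.40) = 3.981×10^-2 mol kg⁻¹ atm⁻¹
pCO2 = [CO2*]/KH = 68.7×10^-6 / 3.981×10^-2 = 1.73×10^-3 atm = 1730 μatm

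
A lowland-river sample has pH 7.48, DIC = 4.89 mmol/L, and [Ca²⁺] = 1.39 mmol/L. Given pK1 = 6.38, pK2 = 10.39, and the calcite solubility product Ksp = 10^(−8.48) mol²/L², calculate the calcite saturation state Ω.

Ω = 2.34

α₂ = 1 / (1 + [H⁺]/K2 + [H⁺]²/(K1K2)) = 1 / (1 + 10^+2.91 + 10^+1.81)
   = 1 / (1 + 812.83 + 64.565) = 1/878.40 = 0.001138
[CO3²⁻] = α₂ × DIC = 0.001138 × 4.89 = 0.005567 mmol/L = 5.567 μmol/L
Ksp = 10^(−8.48) = 3.311×10^-9
Ω = [Ca²⁺][CO3²⁻]/Ksp = (1.39×10^-3)(5.567×10^-6) / 3.311×10^-9 = 2.34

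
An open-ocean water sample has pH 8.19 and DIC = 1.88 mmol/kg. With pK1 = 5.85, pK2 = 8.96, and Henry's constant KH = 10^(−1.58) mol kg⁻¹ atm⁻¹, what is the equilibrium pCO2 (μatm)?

pCO2 = 278 μatm

α₀ = 1 / (1 + K1/[H⁺] + K1K2/[H⁺]²) = 1 / (1 + 10^+2.34 + 10^+1.57)
   = 1 / (1 + 218.78 + 37.154) = 1/256.93 = 0.003892
[CO2*] = α₀ × DIC = 0.003892 × 1.88 = 0.007317 mmol/kg = 7.317 μmol/kg
pCO2 = [CO2*]/KH = 7.317×10^-6 / 2.630×10^-2 = 278 μatm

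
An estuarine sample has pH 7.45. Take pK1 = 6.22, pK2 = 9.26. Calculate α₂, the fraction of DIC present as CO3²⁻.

α₂ = 0.0144

α₂ = 1 / (1 + [H⁺]/K2 + [H⁺]²/(K1K2)) = 1 / (1 + 10^+1.81 + 10^+0.58)
   = 1 / (1 + 64.565 + 3.8019) = 1/69.367 = 0.01442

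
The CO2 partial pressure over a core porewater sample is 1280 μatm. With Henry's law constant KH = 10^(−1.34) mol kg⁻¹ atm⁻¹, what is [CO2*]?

KH = 10^(−1.34) = 4.571×10^-2 mol kg⁻¹ atm⁻¹
[CO2*] = KH · pCO2 = 4.571×10^-2 × 1280×10^-6 atm = 5.85×10^-5 mol/kg

[CO2*] = 58.5 μmol/kg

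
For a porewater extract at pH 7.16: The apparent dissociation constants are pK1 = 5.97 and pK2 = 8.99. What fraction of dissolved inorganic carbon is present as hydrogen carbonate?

α₁ = 0.926

α₁ = 1 / (1 + [H⁺]/K1 + K2/[H⁺]) = 1 / (1 + 10^-1.19 + 10^-1.83)
   = 1 / (1 + 0.064565 + 0.014791) = 1/1.0794 = 0.9265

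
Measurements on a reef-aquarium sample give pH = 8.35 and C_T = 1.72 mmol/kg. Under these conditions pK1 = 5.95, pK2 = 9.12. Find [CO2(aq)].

α₀ = 1 / (1 + K1/[H⁺] + K1K2/[H⁺]²) = 1 / (1 + 10^+2.40 + 10^+1.63)
   = 1 / (1 + 251.19 + 42.658) = 1/294.85 = 0.003392
[CO2*] = α₀ × DIC = 0.003392 × 1.72 = 0.00583 mmol/kg = 5.83 μmol/kg

[CO2*] = 5.83 μmol/kg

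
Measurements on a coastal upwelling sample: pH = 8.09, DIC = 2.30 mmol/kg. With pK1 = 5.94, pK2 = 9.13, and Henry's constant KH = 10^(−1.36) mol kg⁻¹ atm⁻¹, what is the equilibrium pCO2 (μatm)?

α₀ = 1 / (1 + K1/[H⁺] + K1K2/[H⁺]²) = 1 / (1 + 10^+2.15 + 10^+1.11)
   = 1 / (1 + 141.25 + 12.882) = 1/155.14 = 0.006446
[CO2*] = α₀ × DIC = 0.006446 × 2.30 = 0.01483 mmol/kg = 14.83 μmol/kg
pCO2 = [CO2*]/KH = 1.483×10^-5 / 4.365×10^-2 = 340 μatm

pCO2 = 340 μatm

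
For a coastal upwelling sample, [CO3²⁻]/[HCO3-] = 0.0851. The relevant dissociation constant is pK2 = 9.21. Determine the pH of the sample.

pH = 8.14

From K2 = [H⁺][CO3²⁻]/[HCO3-]:  pH = pK2 + log₁₀([CO3²⁻]/[HCO3-])
log₁₀(0.0851) = -1.070
pH = 9.21 + (-1.070) = 8.14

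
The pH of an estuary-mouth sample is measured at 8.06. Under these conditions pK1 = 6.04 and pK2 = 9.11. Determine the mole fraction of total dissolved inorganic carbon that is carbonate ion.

α₂ = 0.0811

α₂ = 1 / (1 + [H⁺]/K2 + [H⁺]²/(K1K2)) = 1 / (1 + 10^+1.05 + 10^-0.97)
   = 1 / (1 + 11.220 + 0.10715) = 1/12.327 = 0.08112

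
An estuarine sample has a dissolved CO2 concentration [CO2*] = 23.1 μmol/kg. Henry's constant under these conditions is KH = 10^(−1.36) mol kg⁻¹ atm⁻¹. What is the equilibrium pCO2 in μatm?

pCO2 = 529 μatm

KH = 10^(−1.36) = 4.365×10^-2 mol kg⁻¹ atm⁻¹
pCO2 = [CO2*]/KH = 23.1×10^-6 / 4.365×10^-2 = 5.29×10^-4 atm = 529 μatm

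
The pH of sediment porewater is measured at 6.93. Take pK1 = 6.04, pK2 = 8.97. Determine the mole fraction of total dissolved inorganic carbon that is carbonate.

α₂ = 1 / (1 + [H⁺]/K2 + [H⁺]²/(K1K2)) = 1 / (1 + 10^+2.04 + 10^+1.15)
   = 1 / (1 + 109.65 + 14.125) = 1/124.77 = 0.008015

α₂ = 0.00801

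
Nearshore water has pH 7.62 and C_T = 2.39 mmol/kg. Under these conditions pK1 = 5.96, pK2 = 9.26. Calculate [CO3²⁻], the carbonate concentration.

[CO3²⁻] = 0.0524 mmol/kg

α₂ = 1 / (1 + [H⁺]/K2 + [H⁺]²/(K1K2)) = 1 / (1 + 10^+1.64 + 10^-0.02)
   = 1 / (1 + 43.652 + 0.95499) = 1/45.607 = 0.02193
[CO3²⁻] = α₂ × DIC = 0.02193 × 2.39 = 0.0524 mmol/kg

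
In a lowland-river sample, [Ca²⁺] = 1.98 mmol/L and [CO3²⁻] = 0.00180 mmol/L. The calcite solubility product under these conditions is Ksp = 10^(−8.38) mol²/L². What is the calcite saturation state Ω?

Ω = 0.855

Ksp = 10^(−8.38) = 4.169×10^-9
Ω = [Ca²⁺][CO3²⁻]/Ksp = (1.98×10^-3)(0.00180×10^-3) / 4.169×10^-9 = 0.855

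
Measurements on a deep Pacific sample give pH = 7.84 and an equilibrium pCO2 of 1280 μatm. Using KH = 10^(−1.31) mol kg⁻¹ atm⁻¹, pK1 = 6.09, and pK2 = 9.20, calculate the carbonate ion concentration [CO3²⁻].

[CO3²⁻] = 0.154 mmol/kg

[CO2*] = KH · pCO2 = 10^(−1.31) × 1280×10^-6 = 6.269×10^-5 mol/kg
α₀ = 1/(1 + K1/[H⁺] + K1K2/[H⁺]²) = 1/(1 + 10^+1.75 + 10^+0.39) = 0.01675
DIC = [CO2*]/α₀ = 6.269×10^-5 / 0.01675 = 3.742 mmol/kg
[CO3²⁻] = α₂·DIC; α₂ = 0.04113, so [CO3²⁻] = 0.04113 × 3.742 = 0.154 mmol/kg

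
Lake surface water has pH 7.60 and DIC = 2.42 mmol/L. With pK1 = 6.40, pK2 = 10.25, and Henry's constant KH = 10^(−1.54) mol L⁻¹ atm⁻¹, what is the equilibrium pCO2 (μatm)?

α₀ = 1 / (1 + K1/[H⁺] + K1K2/[H⁺]²) = 1 / (1 + 10^+1.20 + 10^-1.45)
   = 1 / (1 + 15.849 + 0.035481) = 1/16.884 = 0.05923
[CO2*] = α₀ × DIC = 0.05923 × 2.42 = 0.1433 mmol/L
pCO2 = [CO2*]/KH = 1.433×10^-4 / 2.884×10^-2 = 4970 μatm

pCO2 = 4970 μatm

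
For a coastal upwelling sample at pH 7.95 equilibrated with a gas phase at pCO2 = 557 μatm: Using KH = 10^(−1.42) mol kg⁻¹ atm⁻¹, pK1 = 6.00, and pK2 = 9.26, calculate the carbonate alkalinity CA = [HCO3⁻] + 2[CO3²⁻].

CA = 2.07 mmol/kg

[CO2*] = KH · pCO2 = 10^(−1.42) × 557×10^-6 = 2.118×10^-5 mol/kg
α₀ = 1/(1 + K1/[H⁺] + K1K2/[H⁺]²) = 1/(1 + 10^+1.95 + 10^+0.64) = 0.01058
DIC = [CO2*]/α₀ = 2.118×10^-5 / 0.01058 = 2.001 mmol/kg
CA = (α₁ + 2α₂)·DIC = (0.9432 + 2×0.04620) × 2.001 = 2.07 mmol/kg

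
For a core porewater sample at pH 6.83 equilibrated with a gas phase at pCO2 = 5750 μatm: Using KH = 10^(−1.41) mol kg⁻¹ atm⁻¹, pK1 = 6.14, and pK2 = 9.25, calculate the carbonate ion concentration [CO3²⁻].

[CO2*] = KH · pCO2 = 10^(−1.41) × 5750×10^-6 = 2.237×10^-4 mol/kg
α₀ = 1/(1 + K1/[H⁺] + K1K2/[H⁺]²) = 1/(1 + 10^+0.69 + 10^-1.73) = 0.1690
DIC = [CO2*]/α₀ = 2.237×10^-4 / 0.1690 = 1.324 mmol/kg
[CO3²⁻] = α₂·DIC; α₂ = 0.003147, so [CO3²⁻] = 0.003147 × 1.324 = 0.00417 mmol/kg = 4.17 μmol/kg

[CO3²⁻] = 4.17 μmol/kg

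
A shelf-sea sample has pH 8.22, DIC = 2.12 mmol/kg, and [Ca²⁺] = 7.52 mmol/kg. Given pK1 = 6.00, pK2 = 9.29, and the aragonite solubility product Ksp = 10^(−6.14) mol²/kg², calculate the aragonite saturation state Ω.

Ω = 1.72

α₂ = 1 / (1 + [H⁺]/K2 + [H⁺]²/(K1K2)) = 1 / (1 + 10^+1.07 + 10^-1.15)
   = 1 / (1 + 11.749 + 0.070795) = 1/12.820 = 0.07800
[CO3²⁻] = α₂ × DIC = 0.07800 × 2.12 = 0.1654 mmol/kg
Ksp = 10^(−6.14) = 7.244×10^-7
Ω = [Ca²⁺][CO3²⁻]/Ksp = (7.52×10^-3)(1.654×10^-4) / 7.244×10^-7 = 1.72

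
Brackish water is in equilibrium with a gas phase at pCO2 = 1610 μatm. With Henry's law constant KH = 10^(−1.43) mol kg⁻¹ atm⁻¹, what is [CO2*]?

[CO2*] = 59.8 μmol/kg

KH = 10^(−1.43) = 3.715×10^-2 mol kg⁻¹ atm⁻¹
[CO2*] = KH · pCO2 = 3.715×10^-2 × 1610×10^-6 atm = 5.98×10^-5 mol/kg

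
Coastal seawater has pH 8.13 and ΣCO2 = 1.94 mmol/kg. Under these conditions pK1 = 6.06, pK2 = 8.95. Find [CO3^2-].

[CO3²⁻] = 0.253 mmol/kg

α₂ = 1 / (1 + [H⁺]/K2 + [H⁺]²/(K1K2)) = 1 / (1 + 10^+0.82 + 10^-1.25)
   = 1 / (1 + 6.6069 + 0.056234) = 1/7.6632 = 0.1305
[CO3²⁻] = α₂ × DIC = 0.1305 × 1.94 = 0.253 mmol/kg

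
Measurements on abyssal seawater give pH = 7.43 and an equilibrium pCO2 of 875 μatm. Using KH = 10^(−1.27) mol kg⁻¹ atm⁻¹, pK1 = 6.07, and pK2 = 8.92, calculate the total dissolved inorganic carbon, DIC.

[CO2*] = KH · pCO2 = 10^(−1.27) × 875×10^-6 = 4.699×10^-5 mol/kg
α₀ = 1/(1 + K1/[H⁺] + K1K2/[H⁺]²) = 1/(1 + 10^+1.36 + 10^-0.13) = 0.04057
DIC = [CO2*]/α₀ = 4.699×10^-5 / 0.04057 = 1.16 mmol/kg

DIC = 1.16 mmol/kg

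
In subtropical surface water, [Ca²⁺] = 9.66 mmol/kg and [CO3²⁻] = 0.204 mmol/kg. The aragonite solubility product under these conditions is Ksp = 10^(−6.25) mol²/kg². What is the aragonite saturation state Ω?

Ksp = 10^(−6.25) = 5.623×10^-7
Ω = [Ca²⁺][CO3²⁻]/Ksp = (9.66×10^-3)(0.204×10^-3) / 5.623×10^-7 = 3.50

Ω = 3.50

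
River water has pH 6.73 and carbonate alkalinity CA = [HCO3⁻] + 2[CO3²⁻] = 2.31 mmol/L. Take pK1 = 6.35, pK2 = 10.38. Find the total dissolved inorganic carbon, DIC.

CA = [HCO3⁻] + 2[CO3²⁻] = (α₁ + 2α₂)·DIC
At pH 6.73: [H⁺]/K1 = 10^-0.38 = 0.41687, K2/[H⁺] = 10^-3.65 = 0.00022387
α₁ = 1/(1 + 0.41687 + 0.00022387) = 1/1.4171 = 0.7057; α₂ = α₁·K2/[H⁺] = 0.0001580
α₁ + 2α₂ = 0.7060
DIC = CA / (α₁ + 2α₂) = 2.31 / 0.7060 = 3.27 mmol/L

DIC = 3.27 mmol/L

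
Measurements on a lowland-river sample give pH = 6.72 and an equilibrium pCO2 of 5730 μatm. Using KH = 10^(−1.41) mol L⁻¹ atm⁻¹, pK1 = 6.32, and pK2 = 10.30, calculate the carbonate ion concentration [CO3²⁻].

[CO3²⁻] = 0.147 μmol/L

[CO2*] = KH · pCO2 = 10^(−1.41) × 5730×10^-6 = 2.229×10^-4 mol/L
α₀ = 1/(1 + K1/[H⁺] + K1K2/[H⁺]²) = 1/(1 + 10^+0.40 + 10^-3.18) = 0.2847
DIC = [CO2*]/α₀ = 2.229×10^-4 / 0.2847 = 0.7830 mmol/L
[CO3²⁻] = α₂·DIC; α₂ = 0.0001881, so [CO3²⁻] = 0.0001881 × 0.7830 = 0.000147 mmol/L = 0.147 μmol/L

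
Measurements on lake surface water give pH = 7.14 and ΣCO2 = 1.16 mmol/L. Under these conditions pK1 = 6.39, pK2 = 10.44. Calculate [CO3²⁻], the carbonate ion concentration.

α₂ = 1 / (1 + [H⁺]/K2 + [H⁺]²/(K1K2)) = 1 / (1 + 10^+3.30 + 10^+2.55)
   = 1 / (1 + 1995.3 + 354.81) = 1/2351.1 = 0.0004253
[CO3²⁻] = α₂ × DIC = 0.0004253 × 1.16 = 0.000493 mmol/L = 0.493 μmol/L

[CO3²⁻] = 0.493 μmol/L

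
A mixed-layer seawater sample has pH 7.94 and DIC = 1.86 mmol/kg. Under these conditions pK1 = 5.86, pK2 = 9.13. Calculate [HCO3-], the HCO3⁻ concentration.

[HCO3⁻] = 1.73 mmol/kg

α₁ = 1 / (1 + [H⁺]/K1 + K2/[H⁺]) = 1 / (1 + 10^-2.08 + 10^-1.19)
   = 1 / (1 + 0.0083176 + 0.064565) = 1/1.0729 = 0.9321
[HCO3⁻] = α₁ × DIC = 0.9321 × 1.86 = 1.73 mmol/kg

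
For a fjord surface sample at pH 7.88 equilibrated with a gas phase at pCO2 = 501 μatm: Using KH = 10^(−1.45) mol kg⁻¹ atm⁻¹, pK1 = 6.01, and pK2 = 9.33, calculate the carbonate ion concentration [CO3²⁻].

[CO3²⁻] = 0.0468 mmol/kg

[CO2*] = KH · pCO2 = 10^(−1.45) × 501×10^-6 = 1.778×10^-5 mol/kg
α₀ = 1/(1 + K1/[H⁺] + K1K2/[H⁺]²) = 1/(1 + 10^+1.87 + 10^+0.42) = 0.01286
DIC = [CO2*]/α₀ = 1.778×10^-5 / 0.01286 = 1.382 mmol/kg
[CO3²⁻] = α₂·DIC; α₂ = 0.03382, so [CO3²⁻] = 0.03382 × 1.382 = 0.0468 mmol/kg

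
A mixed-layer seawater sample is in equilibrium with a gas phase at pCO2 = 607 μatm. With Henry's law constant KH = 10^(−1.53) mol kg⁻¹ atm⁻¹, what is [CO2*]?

[CO2*] = 17.9 μmol/kg

KH = 10^(−1.53) = 2.951×10^-2 mol kg⁻¹ atm⁻¹
[CO2*] = KH · pCO2 = 2.951×10^-2 × 607×10^-6 atm = 1.79×10^-5 mol/kg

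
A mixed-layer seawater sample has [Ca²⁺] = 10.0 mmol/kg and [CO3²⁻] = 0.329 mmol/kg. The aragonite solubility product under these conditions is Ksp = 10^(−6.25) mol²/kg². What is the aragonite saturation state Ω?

Ksp = 10^(−6.25) = 5.623×10^-7
Ω = [Ca²⁺][CO3²⁻]/Ksp = (10.0×10^-3)(0.329×10^-3) / 5.623×10^-7 = 5.85

Ω = 5.85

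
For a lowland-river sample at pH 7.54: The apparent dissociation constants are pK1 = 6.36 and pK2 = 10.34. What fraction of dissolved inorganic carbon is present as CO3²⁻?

α₂ = 0.00148

α₂ = 1 / (1 + [H⁺]/K2 + [H⁺]²/(K1K2)) = 1 / (1 + 10^+2.80 + 10^+1.62)
   = 1 / (1 + 630.96 + 41.687) = 1/673.64 = 0.001484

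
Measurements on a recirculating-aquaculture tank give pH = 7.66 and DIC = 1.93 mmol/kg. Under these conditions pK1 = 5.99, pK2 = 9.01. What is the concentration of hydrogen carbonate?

α₁ = 1 / (1 + [H⁺]/K1 + K2/[H⁺]) = 1 / (1 + 10^-1.67 + 10^-1.35)
   = 1 / (1 + 0.021380 + 0.044668) = 1/1.0660 = 0.9380
[HCO3⁻] = α₁ × DIC = 0.9380 × 1.93 = 1.81 mmol/kg

[HCO3⁻] = 1.81 mmol/kg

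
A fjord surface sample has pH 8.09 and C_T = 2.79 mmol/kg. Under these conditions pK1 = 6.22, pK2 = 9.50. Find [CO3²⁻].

[CO3²⁻] = 0.103 mmol/kg

α₂ = 1 / (1 + [H⁺]/K2 + [H⁺]²/(K1K2)) = 1 / (1 + 10^+1.41 + 10^-0.46)
   = 1 / (1 + 25.704 + 0.34674) = 1/27.051 = 0.03697
[CO3²⁻] = α₂ × DIC = 0.03697 × 2.79 = 0.103 mmol/kg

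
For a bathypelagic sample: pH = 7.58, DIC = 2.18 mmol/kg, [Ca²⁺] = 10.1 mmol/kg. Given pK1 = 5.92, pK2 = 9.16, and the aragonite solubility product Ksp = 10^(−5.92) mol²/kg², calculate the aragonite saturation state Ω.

Ω = 0.460

α₂ = 1 / (1 + [H⁺]/K2 + [H⁺]²/(K1K2)) = 1 / (1 + 10^+1.58 + 10^-0.08)
   = 1 / (1 + 38.019 + 0.83176) = 1/39.851 = 0.02509
[CO3²⁻] = α₂ × DIC = 0.02509 × 2.18 = 0.05470 mmol/kg
Ksp = 10^(−5.92) = 1.202×10^-6
Ω = [Ca²⁺][CO3²⁻]/Ksp = (10.1×10^-3)(5.470×10^-5) / 1.202×10^-6 = 0.460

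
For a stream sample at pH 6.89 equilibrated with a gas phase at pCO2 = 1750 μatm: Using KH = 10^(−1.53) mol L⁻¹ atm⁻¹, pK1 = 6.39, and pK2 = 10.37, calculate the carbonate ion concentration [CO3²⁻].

[CO2*] = KH · pCO2 = 10^(−1.53) × 1750×10^-6 = 5.165×10^-5 mol/L
α₀ = 1/(1 + K1/[H⁺] + K1K2/[H⁺]²) = 1/(1 + 10^+0.50 + 10^-2.98) = 0.2402
DIC = [CO2*]/α₀ = 5.165×10^-5 / 0.2402 = 0.2150 mmol/L
[CO3²⁻] = α₂·DIC; α₂ = 0.0002515, so [CO3²⁻] = 0.0002515 × 0.2150 = 5.41×10^-5 mmol/L = 0.0541 μmol/L

[CO3²⁻] = 0.0541 μmol/L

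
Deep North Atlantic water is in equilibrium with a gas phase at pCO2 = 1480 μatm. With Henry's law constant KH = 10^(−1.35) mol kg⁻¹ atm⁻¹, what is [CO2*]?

[CO2*] = 66.1 μmol/kg

KH = 10^(−1.35) = 4.467×10^-2 mol kg⁻¹ atm⁻¹
[CO2*] = KH · pCO2 = 4.467×10^-2 × 1480×10^-6 atm = 6.61×10^-5 mol/kg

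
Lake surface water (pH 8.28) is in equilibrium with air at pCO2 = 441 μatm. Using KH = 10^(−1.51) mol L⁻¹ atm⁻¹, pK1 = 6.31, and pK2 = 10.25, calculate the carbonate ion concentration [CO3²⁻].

[CO2*] = KH · pCO2 = 10^(−1.51) × 441×10^-6 = 1.363×10^-5 mol/L
α₀ = 1/(1 + K1/[H⁺] + K1K2/[H⁺]²) = 1/(1 + 10^+1.97 + 10^+0.00) = 0.01049
DIC = [CO2*]/α₀ = 1.363×10^-5 / 0.01049 = 1.299 mmol/L
[CO3²⁻] = α₂·DIC; α₂ = 0.01049, so [CO3²⁻] = 0.01049 × 1.299 = 0.0136 mmol/L = 13.6 μmol/L

[CO3²⁻] = 13.6 μmol/L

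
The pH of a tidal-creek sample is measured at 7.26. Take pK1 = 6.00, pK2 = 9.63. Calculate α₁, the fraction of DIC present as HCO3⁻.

α₁ = 0.944

α₁ = 1 / (1 + [H⁺]/K1 + K2/[H⁺]) = 1 / (1 + 10^-1.26 + 10^-2.37)
   = 1 / (1 + 0.054954 + 0.0042658) = 1/1.0592 = 0.9441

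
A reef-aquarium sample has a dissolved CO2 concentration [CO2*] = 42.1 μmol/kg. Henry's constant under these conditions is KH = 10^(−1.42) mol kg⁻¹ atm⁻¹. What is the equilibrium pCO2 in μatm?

KH = 10^(−1.42) = 3.802×10^-2 mol kg⁻¹ atm⁻¹
pCO2 = [CO2*]/KH = 42.1×10^-6 / 3.802×10^-2 = 1.11×10^-3 atm = 1110 μatm

pCO2 = 1110 μatm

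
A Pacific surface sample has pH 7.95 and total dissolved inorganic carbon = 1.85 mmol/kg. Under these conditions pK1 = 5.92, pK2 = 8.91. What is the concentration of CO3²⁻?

[CO3²⁻] = 0.181 mmol/kg

α₂ = 1 / (1 + [H⁺]/K2 + [H⁺]²/(K1K2)) = 1 / (1 + 10^+0.96 + 10^-1.07)
   = 1 / (1 + 9.1201 + 0.085114) = 1/10.205 = 0.09799
[CO3²⁻] = α₂ × DIC = 0.09799 × 1.85 = 0.181 mmol/kg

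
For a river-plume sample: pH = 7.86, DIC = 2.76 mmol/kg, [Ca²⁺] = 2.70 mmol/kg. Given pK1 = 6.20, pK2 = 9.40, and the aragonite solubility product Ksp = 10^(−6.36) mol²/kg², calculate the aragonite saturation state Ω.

Ω = 0.469

α₂ = 1 / (1 + [H⁺]/K2 + [H⁺]²/(K1K2)) = 1 / (1 + 10^+1.54 + 10^-0.12)
   = 1 / (1 + 34.674 + 0.75858) = 1/36.432 = 0.02745
[CO3²⁻] = α₂ × DIC = 0.02745 × 2.76 = 0.07576 mmol/kg
Ksp = 10^(−6.36) = 4.365×10^-7
Ω = [Ca²⁺][CO3²⁻]/Ksp = (2.70×10^-3)(7.576×10^-5) / 4.365×10^-7 = 0.469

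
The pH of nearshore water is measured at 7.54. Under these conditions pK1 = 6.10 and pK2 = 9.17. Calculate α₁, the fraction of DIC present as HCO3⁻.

α₁ = 0.944

α₁ = 1 / (1 + [H⁺]/K1 + K2/[H⁺]) = 1 / (1 + 10^-1.44 + 10^-1.63)
   = 1 / (1 + 0.036308 + 0.023442) = 1/1.0598 = 0.9436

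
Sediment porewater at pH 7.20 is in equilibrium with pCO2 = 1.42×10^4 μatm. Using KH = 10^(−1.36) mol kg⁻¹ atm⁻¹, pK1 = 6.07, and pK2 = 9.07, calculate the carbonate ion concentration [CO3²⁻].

[CO3²⁻] = 0.113 mmol/kg

[CO2*] = KH · pCO2 = 10^(−1.36) × 1.42×10^4×10^-6 = 6.199×10^-4 mol/kg
α₀ = 1/(1 + K1/[H⁺] + K1K2/[H⁺]²) = 1/(1 + 10^+1.13 + 10^-0.74) = 0.06816
DIC = [CO2*]/α₀ = 6.199×10^-4 / 0.06816 = 9.094 mmol/kg
[CO3²⁻] = α₂·DIC; α₂ = 0.01240, so [CO3²⁻] = 0.01240 × 9.094 = 0.113 mmol/kg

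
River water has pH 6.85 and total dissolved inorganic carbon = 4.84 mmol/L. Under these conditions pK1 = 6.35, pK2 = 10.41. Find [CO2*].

α₀ = 1 / (1 + K1/[H⁺] + K1K2/[H⁺]²) = 1 / (1 + 10^+0.50 + 10^-3.06)
   = 1 / (1 + 3.1623 + 0.00087096) = 1/4.1631 = 0.2402
[CO2*] = α₀ × DIC = 0.2402 × 4.84 = 1.16 mmol/L

[CO2*] = 1.16 mmol/L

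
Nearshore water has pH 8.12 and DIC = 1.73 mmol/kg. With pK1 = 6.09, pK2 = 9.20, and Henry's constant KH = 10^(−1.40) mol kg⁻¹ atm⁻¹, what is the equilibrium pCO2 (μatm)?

α₀ = 1 / (1 + K1/[H⁺] + K1K2/[H⁺]²) = 1 / (1 + 10^+2.03 + 10^+0.95)
   = 1 / (1 + 107.15 + 8.9125) = 1/117.06 = 0.008542
[CO2*] = α₀ × DIC = 0.008542 × 1.73 = 0.01478 mmol/kg = 14.78 μmol/kg
pCO2 = [CO2*]/KH = 1.478×10^-5 / 3.981×10^-2 = 371 μatm

pCO2 = 371 μatm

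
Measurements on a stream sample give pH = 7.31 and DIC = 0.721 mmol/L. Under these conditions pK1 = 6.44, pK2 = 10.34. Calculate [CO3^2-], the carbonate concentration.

[CO3²⁻] = 0.592 μmol/L

α₂ = 1 / (1 + [H⁺]/K2 + [H⁺]²/(K1K2)) = 1 / (1 + 10^+3.03 + 10^+2.16)
   = 1 / (1 + 1071.5 + 144.54) = 1/1217.1 = 0.0008216
[CO3²⁻] = α₂ × DIC = 0.0008216 × 0.721 = 0.000592 mmol/L = 0.592 μmol/L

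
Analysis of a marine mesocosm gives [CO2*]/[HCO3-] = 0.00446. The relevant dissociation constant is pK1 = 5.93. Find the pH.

From K1 = [H⁺][HCO3-]/[CO2*]:  pH = pK1 − log₁₀([CO2*]/[HCO3-])
log₁₀(0.00446) = -2.351
pH = 5.93 − (-2.351) = 8.28

pH = 8.28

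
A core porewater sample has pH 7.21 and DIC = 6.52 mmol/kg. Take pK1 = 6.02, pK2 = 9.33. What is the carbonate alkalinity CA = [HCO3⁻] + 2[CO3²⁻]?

CA = 6.17 mmol/kg

CA = [HCO3⁻] + 2[CO3²⁻] = (α₁ + 2α₂)·DIC
At pH 7.21: [H⁺]/K1 = 10^-1.19 = 0.064565, K2/[H⁺] = 10^-2.12 = 0.0075858
α₁ = 1/(1 + 0.064565 + 0.0075858) = 1/1.0722 = 0.9327; α₂ = α₁·K2/[H⁺] = 0.007075
α₁ + 2α₂ = 0.9469
CA = 0.9469 × 6.52 = 6.17 mmol/kg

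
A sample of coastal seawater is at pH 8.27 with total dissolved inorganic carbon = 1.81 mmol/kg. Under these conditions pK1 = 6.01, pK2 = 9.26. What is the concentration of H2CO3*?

α₀ = 1 / (1 + K1/[H⁺] + K1K2/[H⁺]²) = 1 / (1 + 10^+2.26 + 10^+1.27)
   = 1 / (1 + 181.97 + 18.621) = 1/201.59 = 0.004961
[CO2*] = α₀ × DIC = 0.004961 × 1.81 = 0.00898 mmol/kg = 8.98 μmol/kg

[CO2*] = 8.98 μmol/kg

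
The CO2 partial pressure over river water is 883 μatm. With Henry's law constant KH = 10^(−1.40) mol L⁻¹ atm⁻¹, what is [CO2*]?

[CO2*] = 35.2 μmol/L

KH = 10^(−1.40) = 3.981×10^-2 mol L⁻¹ atm⁻¹
[CO2*] = KH · pCO2 = 3.981×10^-2 × 883×10^-6 atm = 3.52×10^-5 mol/L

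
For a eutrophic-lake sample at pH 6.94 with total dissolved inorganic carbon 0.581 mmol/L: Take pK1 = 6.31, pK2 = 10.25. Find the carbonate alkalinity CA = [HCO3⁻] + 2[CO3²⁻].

CA = 0.471 mmol/L

CA = [HCO3⁻] + 2[CO3²⁻] = (α₁ + 2α₂)·DIC
At pH 6.94: [H⁺]/K1 = 10^-0.63 = 0.23442, K2/[H⁺] = 10^-3.31 = 0.00048978
α₁ = 1/(1 + 0.23442 + 0.00048978) = 1/1.2349 = 0.8098; α₂ = α₁·K2/[H⁺] = 0.0003966
α₁ + 2α₂ = 0.8106
CA = 0.8106 × 0.581 = 0.471 mmol/L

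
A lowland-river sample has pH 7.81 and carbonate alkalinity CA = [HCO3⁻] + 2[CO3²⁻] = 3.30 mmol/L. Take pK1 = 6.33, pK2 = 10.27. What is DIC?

CA = [HCO3⁻] + 2[CO3²⁻] = (α₁ + 2α₂)·DIC
At pH 7.81: [H⁺]/K1 = 10^-1.48 = 0.033113, K2/[H⁺] = 10^-2.46 = 0.0034674
α₁ = 1/(1 + 0.033113 + 0.0034674) = 1/1.0366 = 0.9647; α₂ = α₁·K2/[H⁺] = 0.003345
α₁ + 2α₂ = 0.9714
DIC = CA / (α₁ + 2α₂) = 3.30 / 0.9714 = 3.40 mmol/L

DIC = 3.40 mmol/L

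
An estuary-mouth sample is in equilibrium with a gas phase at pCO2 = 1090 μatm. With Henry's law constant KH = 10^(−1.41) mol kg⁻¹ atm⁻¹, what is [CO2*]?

KH = 10^(−1.41) = 3.890×10^-2 mol kg⁻¹ atm⁻¹
[CO2*] = KH · pCO2 = 3.890×10^-2 × 1090×10^-6 atm = 4.24×10^-5 mol/kg

[CO2*] = 42.4 μmol/kg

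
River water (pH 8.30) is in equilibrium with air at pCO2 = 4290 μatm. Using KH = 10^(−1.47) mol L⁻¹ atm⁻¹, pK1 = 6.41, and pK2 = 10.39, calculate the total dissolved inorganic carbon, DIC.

DIC = 11.5 mmol/L

[CO2*] = KH · pCO2 = 10^(−1.47) × 4290×10^-6 = 1.454×10^-4 mol/L
α₀ = 1/(1 + K1/[H⁺] + K1K2/[H⁺]²) = 1/(1 + 10^+1.89 + 10^-0.20) = 0.01262
DIC = [CO2*]/α₀ = 1.454×10^-4 / 0.01262 = 11.5 mmol/L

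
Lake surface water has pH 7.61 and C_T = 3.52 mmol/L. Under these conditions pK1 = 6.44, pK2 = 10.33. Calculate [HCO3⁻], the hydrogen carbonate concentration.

[HCO3⁻] = 3.29 mmol/L

α₁ = 1 / (1 + [H⁺]/K1 + K2/[H⁺]) = 1 / (1 + 10^-1.17 + 10^-2.72)
   = 1 / (1 + 0.067608 + 0.0019055) = 1/1.0695 = 0.9350
[HCO3⁻] = α₁ × DIC = 0.9350 × 3.52 = 3.29 mmol/L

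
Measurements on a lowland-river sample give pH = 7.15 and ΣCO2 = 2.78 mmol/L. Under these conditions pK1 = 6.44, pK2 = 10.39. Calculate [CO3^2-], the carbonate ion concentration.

α₂ = 1 / (1 + [H⁺]/K2 + [H⁺]²/(K1K2)) = 1 / (1 + 10^+3.24 + 10^+2.53)
   = 1 / (1 + 1737.8 + 338.84) = 1/2077.6 = 0.0004813
[CO3²⁻] = α₂ × DIC = 0.0004813 × 2.78 = 0.00134 mmol/L = 1.34 μmol/L

[CO3²⁻] = 1.34 μmol/L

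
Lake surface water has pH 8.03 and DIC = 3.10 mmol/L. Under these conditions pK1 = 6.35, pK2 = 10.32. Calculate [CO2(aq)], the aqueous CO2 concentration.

α₀ = 1 / (1 + K1/[H⁺] + K1K2/[H⁺]²) = 1 / (1 + 10^+1.68 + 10^-0.61)
   = 1 / (1 + 47.863 + 0.24547) = 1/49.108 = 0.02036
[CO2*] = α₀ × DIC = 0.02036 × 3.10 = 0.0631 mmol/L

[CO2*] = 0.0631 mmol/L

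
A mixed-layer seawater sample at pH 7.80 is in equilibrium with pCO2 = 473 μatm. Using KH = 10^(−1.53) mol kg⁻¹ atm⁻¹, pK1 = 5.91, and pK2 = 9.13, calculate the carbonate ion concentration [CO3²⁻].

[CO3²⁻] = 0.0507 mmol/kg

[CO2*] = KH · pCO2 = 10^(−1.53) × 473×10^-6 = 1.396×10^-5 mol/kg
α₀ = 1/(1 + K1/[H⁺] + K1K2/[H⁺]²) = 1/(1 + 10^+1.89 + 10^+0.56) = 0.01216
DIC = [CO2*]/α₀ = 1.396×10^-5 / 0.01216 = 1.148 mmol/kg
[CO3²⁻] = α₂·DIC; α₂ = 0.04414, so [CO3²⁻] = 0.04414 × 1.148 = 0.0507 mmol/kg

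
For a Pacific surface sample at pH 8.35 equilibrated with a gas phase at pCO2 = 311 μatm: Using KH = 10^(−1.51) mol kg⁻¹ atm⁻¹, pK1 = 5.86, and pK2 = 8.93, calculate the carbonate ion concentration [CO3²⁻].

[CO3²⁻] = 0.781 mmol/kg

[CO2*] = KH · pCO2 = 10^(−1.51) × 311×10^-6 = 9.611×10^-6 mol/kg
α₀ = 1/(1 + K1/[H⁺] + K1K2/[H⁺]²) = 1/(1 + 10^+2.49 + 10^+1.91) = 0.002556
DIC = [CO2*]/α₀ = 9.611×10^-6 / 0.002556 = 3.761 mmol/kg
[CO3²⁻] = α₂·DIC; α₂ = 0.2077, so [CO3²⁻] = 0.2077 × 3.761 = 0.781 mmol/kg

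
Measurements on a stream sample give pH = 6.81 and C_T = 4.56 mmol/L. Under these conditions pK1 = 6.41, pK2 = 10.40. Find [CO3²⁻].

[CO3²⁻] = 0.838 μmol/L

α₂ = 1 / (1 + [H⁺]/K2 + [H⁺]²/(K1K2)) = 1 / (1 + 10^+3.59 + 10^+3.19)
   = 1 / (1 + 3890.5 + 1548.8) = 1/5440.3 = 0.0001838
[CO3²⁻] = α₂ × DIC = 0.0001838 × 4.56 = 0.000838 mmol/L = 0.838 μmol/L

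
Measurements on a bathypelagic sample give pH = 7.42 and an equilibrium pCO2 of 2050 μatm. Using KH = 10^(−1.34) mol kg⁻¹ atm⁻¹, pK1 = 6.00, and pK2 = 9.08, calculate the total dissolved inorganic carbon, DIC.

DIC = 2.61 mmol/kg

[CO2*] = KH · pCO2 = 10^(−1.34) × 2050×10^-6 = 9.370×10^-5 mol/kg
α₀ = 1/(1 + K1/[H⁺] + K1K2/[H⁺]²) = 1/(1 + 10^+1.42 + 10^-0.24) = 0.03587
DIC = [CO2*]/α₀ = 9.370×10^-5 / 0.03587 = 2.61 mmol/kg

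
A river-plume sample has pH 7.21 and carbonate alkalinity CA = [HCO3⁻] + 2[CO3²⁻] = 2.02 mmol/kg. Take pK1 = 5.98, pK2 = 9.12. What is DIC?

CA = [HCO3⁻] + 2[CO3²⁻] = (α₁ + 2α₂)·DIC
At pH 7.21: [H⁺]/K1 = 10^-1.23 = 0.058884, K2/[H⁺] = 10^-1.91 = 0.012303
α₁ = 1/(1 + 0.058884 + 0.012303) = 1/1.0712 = 0.9335; α₂ = α₁·K2/[H⁺] = 0.01149
α₁ + 2α₂ = 0.9565
DIC = CA / (α₁ + 2α₂) = 2.02 / 0.9565 = 2.11 mmol/kg

DIC = 2.11 mmol/kg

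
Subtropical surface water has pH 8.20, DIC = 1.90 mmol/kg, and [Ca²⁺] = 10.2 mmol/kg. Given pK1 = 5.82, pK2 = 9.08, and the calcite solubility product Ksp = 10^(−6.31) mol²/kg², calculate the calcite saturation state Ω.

α₂ = 1 / (1 + [H⁺]/K2 + [H⁺]²/(K1K2)) = 1 / (1 + 10^+0.88 + 10^-1.50)
   = 1 / (1 + 7.5858 + 0.031623) = 1/8.6174 = 0.1160
[CO3²⁻] = α₂ × DIC = 0.1160 × 1.90 = 0.2205 mmol/kg
Ksp = 10^(−6.31) = 4.898×10^-7
Ω = [Ca²⁺][CO3²⁻]/Ksp = (10.2×10^-3)(2.205×10^-4) / 4.898×10^-7 = 4.59

Ω = 4.59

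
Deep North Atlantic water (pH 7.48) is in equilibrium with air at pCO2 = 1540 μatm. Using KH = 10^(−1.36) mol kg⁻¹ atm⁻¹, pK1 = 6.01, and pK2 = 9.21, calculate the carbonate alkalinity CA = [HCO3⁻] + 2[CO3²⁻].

[CO2*] = KH · pCO2 = 10^(−1.36) × 1540×10^-6 = 6.722×10^-5 mol/kg
α₀ = 1/(1 + K1/[H⁺] + K1K2/[H⁺]²) = 1/(1 + 10^+1.47 + 10^-0.26) = 0.03219
DIC = [CO2*]/α₀ = 6.722×10^-5 / 0.03219 = 2.088 mmol/kg
CA = (α₁ + 2α₂)·DIC = (0.9501 + 2×0.01769) × 2.088 = 2.06 mmol/kg

CA = 2.06 mmol/kg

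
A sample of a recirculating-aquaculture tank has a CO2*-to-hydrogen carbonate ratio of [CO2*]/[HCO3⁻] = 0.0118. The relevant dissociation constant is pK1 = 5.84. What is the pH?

From K1 = [H⁺][HCO3⁻]/[CO2*]:  pH = pK1 − log₁₀([CO2*]/[HCO3⁻])
log₁₀(0.0118) = -1.928
pH = 5.84 − (-1.928) = 7.77

pH = 7.77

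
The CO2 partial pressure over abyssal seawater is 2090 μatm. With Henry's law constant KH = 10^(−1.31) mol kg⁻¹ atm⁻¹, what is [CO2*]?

[CO2*] = 102 μmol/kg

KH = 10^(−1.31) = 4.898×10^-2 mol kg⁻¹ atm⁻¹
[CO2*] = KH · pCO2 = 4.898×10^-2 × 2090×10^-6 atm = 1.02×10^-4 mol/kg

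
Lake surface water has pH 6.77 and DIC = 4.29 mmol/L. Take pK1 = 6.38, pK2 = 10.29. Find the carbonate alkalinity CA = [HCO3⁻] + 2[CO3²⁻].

CA = [HCO3⁻] + 2[CO3²⁻] = (α₁ + 2α₂)·DIC
At pH 6.77: [H⁺]/K1 = 10^-0.39 = 0.40738, K2/[H⁺] = 10^-3.52 = 0.00030200
α₁ = 1/(1 + 0.40738 + 0.00030200) = 1/1.4077 = 0.7104; α₂ = α₁·K2/[H⁺] = 0.0002145
α₁ + 2α₂ = 0.7108
CA = 0.7108 × 4.29 = 3.05 mmol/L

CA = 3.05 mmol/L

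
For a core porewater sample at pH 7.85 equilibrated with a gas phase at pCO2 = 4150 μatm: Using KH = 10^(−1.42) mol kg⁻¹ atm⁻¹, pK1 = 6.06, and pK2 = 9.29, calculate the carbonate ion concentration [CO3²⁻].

[CO3²⁻] = 0.353 mmol/kg

[CO2*] = KH · pCO2 = 10^(−1.42) × 4150×10^-6 = 1.578×10^-4 mol/kg
α₀ = 1/(1 + K1/[H⁺] + K1K2/[H⁺]²) = 1/(1 + 10^+1.79 + 10^+0.35) = 0.01541
DIC = [CO2*]/α₀ = 1.578×10^-4 / 0.01541 = 10.24 mmol/kg
[CO3²⁻] = α₂·DIC; α₂ = 0.03450, so [CO3²⁻] = 0.03450 × 10.24 = 0.353 mmol/kg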